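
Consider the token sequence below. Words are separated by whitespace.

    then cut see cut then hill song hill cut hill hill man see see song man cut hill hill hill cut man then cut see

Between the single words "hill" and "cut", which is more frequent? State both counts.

"hill": 7 occurrences
"cut": 6 occurrences

"hill" (7 vs 6)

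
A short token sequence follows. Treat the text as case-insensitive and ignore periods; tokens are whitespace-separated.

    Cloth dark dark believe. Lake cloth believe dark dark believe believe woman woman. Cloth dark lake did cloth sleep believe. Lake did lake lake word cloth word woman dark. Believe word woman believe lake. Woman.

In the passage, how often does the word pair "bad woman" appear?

Scanning the 34 overlapping bigram windows for "bad woman":
  (none found)

0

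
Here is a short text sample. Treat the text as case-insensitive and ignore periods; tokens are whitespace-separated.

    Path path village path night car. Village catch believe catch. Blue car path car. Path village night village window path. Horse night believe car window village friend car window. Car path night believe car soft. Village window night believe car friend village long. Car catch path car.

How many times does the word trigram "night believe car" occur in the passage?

Scanning the 45 overlapping trigram windows for "night believe car":
  position 22–24: night believe car
  position 32–34: night believe car
  position 38–40: night believe car

3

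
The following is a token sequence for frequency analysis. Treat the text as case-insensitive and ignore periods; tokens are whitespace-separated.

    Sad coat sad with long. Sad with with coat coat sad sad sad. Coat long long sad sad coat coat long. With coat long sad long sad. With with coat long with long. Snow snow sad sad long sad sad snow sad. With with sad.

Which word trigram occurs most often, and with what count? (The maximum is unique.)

"sad with with", 3 times

Trigram frequencies (highest first):
  sad with with: 3
  long sad with: 2
  with with coat: 2
  sad sad coat: 2
  long sad sad: 2
  coat long with: 2
  … (28 more, each ≤ 2)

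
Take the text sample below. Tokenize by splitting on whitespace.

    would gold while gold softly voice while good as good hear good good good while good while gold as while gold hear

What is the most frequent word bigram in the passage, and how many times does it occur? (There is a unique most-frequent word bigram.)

Bigram frequencies (highest first):
  while gold: 3
  while good: 2
  good good: 2
  good while: 2
  would gold: 1
  gold while: 1
  … (10 more, each ≤ 1)

"while gold", 3 times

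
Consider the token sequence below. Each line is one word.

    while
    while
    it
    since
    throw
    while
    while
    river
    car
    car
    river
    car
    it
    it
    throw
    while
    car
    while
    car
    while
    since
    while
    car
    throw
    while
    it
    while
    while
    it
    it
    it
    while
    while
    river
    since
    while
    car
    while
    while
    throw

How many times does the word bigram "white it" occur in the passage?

0

Scanning the 39 overlapping bigram windows for "white it":
  (none found)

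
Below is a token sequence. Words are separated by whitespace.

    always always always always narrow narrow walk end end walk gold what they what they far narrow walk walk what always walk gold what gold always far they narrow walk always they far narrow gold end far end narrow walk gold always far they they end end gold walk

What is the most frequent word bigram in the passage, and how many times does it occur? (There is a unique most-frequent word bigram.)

"narrow walk", 4 times

Bigram frequencies (highest first):
  narrow walk: 4
  always always: 3
  walk gold: 3
  end end: 2
  gold what: 2
  what they: 2
  … (27 more, each ≤ 2)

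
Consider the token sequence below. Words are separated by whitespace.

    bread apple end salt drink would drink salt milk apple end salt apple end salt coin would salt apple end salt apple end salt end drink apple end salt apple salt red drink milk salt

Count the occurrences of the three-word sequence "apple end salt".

Scanning the 33 overlapping trigram windows for "apple end salt":
  position 2–4: apple end salt
  position 10–12: apple end salt
  position 13–15: apple end salt
  position 19–21: apple end salt
  position 22–24: apple end salt
  position 27–29: apple end salt

6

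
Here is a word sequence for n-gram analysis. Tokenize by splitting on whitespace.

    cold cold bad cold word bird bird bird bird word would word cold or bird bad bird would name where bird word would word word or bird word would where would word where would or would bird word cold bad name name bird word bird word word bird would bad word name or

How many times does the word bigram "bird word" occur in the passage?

6

Scanning the 52 overlapping bigram windows for "bird word":
  position 9–10: bird word
  position 21–22: bird word
  position 27–28: bird word
  position 37–38: bird word
  position 43–44: bird word
  position 45–46: bird word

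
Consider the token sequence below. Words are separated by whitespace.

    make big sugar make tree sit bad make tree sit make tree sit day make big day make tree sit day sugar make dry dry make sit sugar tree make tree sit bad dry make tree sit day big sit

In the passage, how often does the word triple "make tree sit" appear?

Scanning the 38 overlapping trigram windows for "make tree sit":
  position 4–6: make tree sit
  position 8–10: make tree sit
  position 11–13: make tree sit
  position 18–20: make tree sit
  position 30–32: make tree sit
  position 35–37: make tree sit

6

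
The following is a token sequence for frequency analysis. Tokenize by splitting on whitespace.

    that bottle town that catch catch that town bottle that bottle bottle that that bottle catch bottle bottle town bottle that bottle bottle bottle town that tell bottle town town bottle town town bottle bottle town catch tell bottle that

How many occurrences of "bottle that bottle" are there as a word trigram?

2

Scanning the 38 overlapping trigram windows for "bottle that bottle":
  position 9–11: bottle that bottle
  position 20–22: bottle that bottle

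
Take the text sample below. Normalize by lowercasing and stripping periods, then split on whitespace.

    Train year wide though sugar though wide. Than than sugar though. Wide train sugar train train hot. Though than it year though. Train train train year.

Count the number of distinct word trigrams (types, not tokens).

23

26 tokens → 24 trigram windows in total.
Repeated trigrams (each contributes count−1 duplicates):
  sugar though wide: 2
1 duplicate windows → 24 − 1 = 23 distinct.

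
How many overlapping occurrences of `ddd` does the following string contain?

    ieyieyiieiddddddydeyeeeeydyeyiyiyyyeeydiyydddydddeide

Sliding a length-3 window over the 53 characters (51 positions):
  position 11–13: ddd
  position 12–14: ddd
  position 13–15: ddd
  position 14–16: ddd
  position 43–45: ddd
  position 47–49: ddd

6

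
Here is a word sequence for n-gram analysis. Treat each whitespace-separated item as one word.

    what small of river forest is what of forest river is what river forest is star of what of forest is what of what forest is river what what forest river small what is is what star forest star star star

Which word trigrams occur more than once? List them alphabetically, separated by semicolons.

Trigram counts meeting the condition (more than once):
  forest is what: 2
  is what of: 2
  river forest is: 2
  what of forest: 2

forest is what; is what of; river forest is; what of forest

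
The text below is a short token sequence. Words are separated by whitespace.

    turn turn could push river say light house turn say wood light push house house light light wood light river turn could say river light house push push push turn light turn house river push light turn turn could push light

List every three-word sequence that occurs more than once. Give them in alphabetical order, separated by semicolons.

Trigram counts meeting the condition (more than once):
  turn could push: 2
  turn turn could: 2

turn could push; turn turn could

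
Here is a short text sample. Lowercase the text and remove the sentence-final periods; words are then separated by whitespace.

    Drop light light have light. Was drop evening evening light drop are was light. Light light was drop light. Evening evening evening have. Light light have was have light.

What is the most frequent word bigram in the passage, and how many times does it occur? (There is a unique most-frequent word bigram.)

Bigram frequencies (highest first):
  light light: 4
  have light: 3
  evening evening: 3
  drop light: 2
  light have: 2
  light was: 2
  … (11 more, each ≤ 2)

"light light", 4 times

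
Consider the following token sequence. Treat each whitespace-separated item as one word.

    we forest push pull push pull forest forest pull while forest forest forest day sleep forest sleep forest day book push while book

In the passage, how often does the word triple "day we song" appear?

Scanning the 21 overlapping trigram windows for "day we song":
  (none found)

0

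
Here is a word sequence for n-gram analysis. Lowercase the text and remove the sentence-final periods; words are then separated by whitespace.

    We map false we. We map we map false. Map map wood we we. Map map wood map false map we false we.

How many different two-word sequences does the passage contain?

23 tokens → 22 bigram windows in total.
Repeated bigrams (each contributes count−1 duplicates):
  we map: 4
  map false: 3
  false map: 2
  false we: 2
  map map: 2
  map we: 2
  map wood: 2
  we we: 2
11 duplicate windows → 22 − 11 = 11 distinct.

11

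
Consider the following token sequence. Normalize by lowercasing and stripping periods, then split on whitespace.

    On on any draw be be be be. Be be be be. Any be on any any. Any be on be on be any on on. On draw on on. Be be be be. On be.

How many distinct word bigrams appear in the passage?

36 tokens → 35 bigram windows in total.
Repeated bigrams (each contributes count−1 duplicates):
  be be: 10
  be on: 4
  on be: 4
  on on: 4
  any any: 2
  any be: 2
  be any: 2
  on any: 2
22 duplicate windows → 35 − 22 = 13 distinct.

13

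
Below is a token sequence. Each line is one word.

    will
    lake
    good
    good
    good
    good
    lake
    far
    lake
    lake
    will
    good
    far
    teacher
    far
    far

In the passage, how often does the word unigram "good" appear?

Scanning the 16 tokens for "good":
  position 3: good
  position 4: good
  position 5: good
  position 6: good
  position 12: good

5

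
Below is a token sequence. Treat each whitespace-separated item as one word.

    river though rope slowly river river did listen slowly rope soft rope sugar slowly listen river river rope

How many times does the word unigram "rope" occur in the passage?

Scanning the 18 tokens for "rope":
  position 3: rope
  position 10: rope
  position 12: rope
  position 18: rope

4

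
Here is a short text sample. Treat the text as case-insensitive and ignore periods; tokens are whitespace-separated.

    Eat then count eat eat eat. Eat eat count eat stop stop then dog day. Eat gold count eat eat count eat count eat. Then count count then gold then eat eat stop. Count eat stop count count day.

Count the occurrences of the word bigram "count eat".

6

Scanning the 38 overlapping bigram windows for "count eat":
  position 3–4: count eat
  position 9–10: count eat
  position 18–19: count eat
  position 21–22: count eat
  position 23–24: count eat
  position 34–35: count eat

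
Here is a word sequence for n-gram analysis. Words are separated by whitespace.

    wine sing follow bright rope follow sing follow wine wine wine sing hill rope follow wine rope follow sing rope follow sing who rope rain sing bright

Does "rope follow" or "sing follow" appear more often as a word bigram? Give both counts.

"rope follow": 4 occurrences
"sing follow": 2 occurrences

"rope follow" (4 vs 2)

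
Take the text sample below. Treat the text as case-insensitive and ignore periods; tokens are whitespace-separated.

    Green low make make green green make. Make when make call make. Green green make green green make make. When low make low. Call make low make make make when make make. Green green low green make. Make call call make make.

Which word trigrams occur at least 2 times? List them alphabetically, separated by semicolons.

green green make; green make make; low make make; make green green; make make green; make make when; make when make

Trigram counts meeting the condition (at least 2 times):
  green green make: 3
  green make make: 3
  low make make: 2
  make green green: 4
  make make green: 2
  make make when: 3
  make when make: 2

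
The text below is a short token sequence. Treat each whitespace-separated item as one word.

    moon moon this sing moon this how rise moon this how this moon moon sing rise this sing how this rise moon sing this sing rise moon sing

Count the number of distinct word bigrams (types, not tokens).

15

28 tokens → 27 bigram windows in total.
Repeated bigrams (each contributes count−1 duplicates):
  moon sing: 3
  moon this: 3
  rise moon: 3
  this sing: 3
  how this: 2
  moon moon: 2
  sing rise: 2
  this how: 2
12 duplicate windows → 27 − 12 = 15 distinct.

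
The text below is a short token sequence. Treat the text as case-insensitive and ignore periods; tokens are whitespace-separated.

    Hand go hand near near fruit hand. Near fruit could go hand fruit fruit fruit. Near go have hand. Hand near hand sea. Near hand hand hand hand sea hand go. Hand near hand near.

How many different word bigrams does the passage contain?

35 tokens → 34 bigram windows in total.
Repeated bigrams (each contributes count−1 duplicates):
  hand near: 5
  hand hand: 4
  go hand: 3
  near hand: 3
  fruit fruit: 2
  hand go: 2
  hand sea: 2
  near fruit: 2
15 duplicate windows → 34 − 15 = 19 distinct.

19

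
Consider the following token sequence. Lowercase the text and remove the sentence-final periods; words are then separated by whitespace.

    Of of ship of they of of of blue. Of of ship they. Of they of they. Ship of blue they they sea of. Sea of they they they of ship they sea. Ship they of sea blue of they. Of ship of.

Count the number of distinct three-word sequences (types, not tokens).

33

43 tokens → 41 trigram windows in total.
Repeated trigrams (each contributes count−1 duplicates):
  of they of: 3
  of of ship: 2
  of ship of: 2
  of ship they: 2
  ship they of: 2
  they of ship: 2
  they of they: 2
8 duplicate windows → 41 − 8 = 33 distinct.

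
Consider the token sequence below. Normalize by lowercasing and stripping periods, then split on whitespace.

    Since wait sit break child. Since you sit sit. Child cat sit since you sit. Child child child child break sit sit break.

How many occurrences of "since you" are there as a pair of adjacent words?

Scanning the 22 overlapping bigram windows for "since you":
  position 6–7: since you
  position 13–14: since you

2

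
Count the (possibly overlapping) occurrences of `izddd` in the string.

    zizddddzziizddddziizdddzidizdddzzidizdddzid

5

Sliding a length-5 window over the 43 characters (39 positions):
  position 2–6: izddd
  position 11–15: izddd
  position 19–23: izddd
  position 27–31: izddd
  position 36–40: izddd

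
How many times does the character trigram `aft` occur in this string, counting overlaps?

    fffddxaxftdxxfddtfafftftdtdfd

Sliding a length-3 window over the 29 characters (27 positions):
  (no match at any position)

0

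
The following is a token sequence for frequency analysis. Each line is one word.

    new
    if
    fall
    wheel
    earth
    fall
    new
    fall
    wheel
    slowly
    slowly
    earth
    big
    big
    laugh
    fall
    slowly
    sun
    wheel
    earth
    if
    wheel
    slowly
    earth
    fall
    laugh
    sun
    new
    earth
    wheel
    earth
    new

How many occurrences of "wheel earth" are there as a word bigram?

3

Scanning the 31 overlapping bigram windows for "wheel earth":
  position 4–5: wheel earth
  position 19–20: wheel earth
  position 30–31: wheel earth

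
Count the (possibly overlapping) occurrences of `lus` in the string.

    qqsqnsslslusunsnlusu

2

Sliding a length-3 window over the 20 characters (18 positions):
  position 10–12: lus
  position 17–19: lus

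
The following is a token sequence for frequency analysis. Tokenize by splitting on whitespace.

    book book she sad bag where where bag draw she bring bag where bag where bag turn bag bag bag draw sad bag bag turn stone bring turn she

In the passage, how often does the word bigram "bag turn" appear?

2

Scanning the 28 overlapping bigram windows for "bag turn":
  position 16–17: bag turn
  position 24–25: bag turn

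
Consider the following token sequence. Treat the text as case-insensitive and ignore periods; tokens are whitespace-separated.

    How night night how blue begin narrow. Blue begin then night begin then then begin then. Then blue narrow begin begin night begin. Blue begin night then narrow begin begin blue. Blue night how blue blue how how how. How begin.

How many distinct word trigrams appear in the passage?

41 tokens → 39 trigram windows in total.
Repeated trigrams (each contributes count−1 duplicates):
  begin then then: 2
  how how how: 2
  narrow begin begin: 2
  night how blue: 2
4 duplicate windows → 39 − 4 = 35 distinct.

35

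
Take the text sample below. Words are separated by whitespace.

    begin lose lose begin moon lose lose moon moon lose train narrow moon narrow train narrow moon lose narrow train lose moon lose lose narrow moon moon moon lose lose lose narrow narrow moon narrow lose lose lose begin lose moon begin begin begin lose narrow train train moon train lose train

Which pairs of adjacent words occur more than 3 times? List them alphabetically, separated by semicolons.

Bigram counts meeting the condition (more than 3 times):
  lose lose: 7
  lose narrow: 4
  moon lose: 5
  narrow moon: 4

lose lose; lose narrow; moon lose; narrow moon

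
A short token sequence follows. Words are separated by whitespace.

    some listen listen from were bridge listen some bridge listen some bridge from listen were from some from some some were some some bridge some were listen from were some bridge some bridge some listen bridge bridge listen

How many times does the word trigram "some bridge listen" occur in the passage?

Scanning the 36 overlapping trigram windows for "some bridge listen":
  position 8–10: some bridge listen

1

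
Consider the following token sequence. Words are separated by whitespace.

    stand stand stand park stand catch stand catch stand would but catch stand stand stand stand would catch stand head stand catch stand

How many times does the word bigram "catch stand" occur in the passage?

Scanning the 22 overlapping bigram windows for "catch stand":
  position 6–7: catch stand
  position 8–9: catch stand
  position 12–13: catch stand
  position 18–19: catch stand
  position 22–23: catch stand

5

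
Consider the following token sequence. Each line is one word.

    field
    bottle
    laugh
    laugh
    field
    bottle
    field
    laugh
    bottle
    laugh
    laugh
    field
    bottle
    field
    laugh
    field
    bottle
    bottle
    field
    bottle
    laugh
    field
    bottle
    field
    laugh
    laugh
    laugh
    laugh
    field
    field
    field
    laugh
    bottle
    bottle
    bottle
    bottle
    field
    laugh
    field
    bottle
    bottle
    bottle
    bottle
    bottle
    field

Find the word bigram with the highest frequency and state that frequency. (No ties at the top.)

Bigram frequencies (highest first):
  bottle bottle: 8
  field bottle: 7
  laugh field: 6
  bottle field: 6
  laugh laugh: 5
  field laugh: 5
  … (3 more, each ≤ 3)

"bottle bottle", 8 times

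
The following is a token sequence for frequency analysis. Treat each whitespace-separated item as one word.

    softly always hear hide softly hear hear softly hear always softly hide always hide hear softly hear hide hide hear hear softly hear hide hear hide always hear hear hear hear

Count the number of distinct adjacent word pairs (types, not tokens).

14

31 tokens → 30 bigram windows in total.
Repeated bigrams (each contributes count−1 duplicates):
  hear hear: 5
  hear hide: 4
  softly hear: 4
  hear softly: 3
  hide hear: 3
  always hear: 2
  hide always: 2
16 duplicate windows → 30 − 16 = 14 distinct.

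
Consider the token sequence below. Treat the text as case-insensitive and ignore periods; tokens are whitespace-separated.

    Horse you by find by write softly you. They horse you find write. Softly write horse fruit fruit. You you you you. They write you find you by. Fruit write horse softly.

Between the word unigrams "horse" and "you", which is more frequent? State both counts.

"horse": 4 occurrences
"you": 9 occurrences

"you" (9 vs 4)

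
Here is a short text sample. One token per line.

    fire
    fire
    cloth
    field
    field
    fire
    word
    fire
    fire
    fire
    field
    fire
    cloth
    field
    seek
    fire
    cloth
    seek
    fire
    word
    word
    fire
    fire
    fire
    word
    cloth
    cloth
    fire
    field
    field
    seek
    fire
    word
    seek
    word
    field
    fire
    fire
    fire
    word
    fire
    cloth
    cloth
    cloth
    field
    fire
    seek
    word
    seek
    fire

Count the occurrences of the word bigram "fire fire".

Scanning the 49 overlapping bigram windows for "fire fire":
  position 1–2: fire fire
  position 8–9: fire fire
  position 9–10: fire fire
  position 22–23: fire fire
  position 23–24: fire fire
  position 37–38: fire fire
  position 38–39: fire fire

7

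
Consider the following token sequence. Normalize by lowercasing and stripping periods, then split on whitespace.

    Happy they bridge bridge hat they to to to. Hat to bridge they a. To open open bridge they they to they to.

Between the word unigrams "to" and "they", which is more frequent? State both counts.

"to": 7 occurrences
"they": 6 occurrences

"to" (7 vs 6)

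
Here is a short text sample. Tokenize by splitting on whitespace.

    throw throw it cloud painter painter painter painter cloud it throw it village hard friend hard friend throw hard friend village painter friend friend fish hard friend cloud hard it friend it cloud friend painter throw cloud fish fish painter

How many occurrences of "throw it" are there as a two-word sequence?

Scanning the 39 overlapping bigram windows for "throw it":
  position 2–3: throw it
  position 11–12: throw it

2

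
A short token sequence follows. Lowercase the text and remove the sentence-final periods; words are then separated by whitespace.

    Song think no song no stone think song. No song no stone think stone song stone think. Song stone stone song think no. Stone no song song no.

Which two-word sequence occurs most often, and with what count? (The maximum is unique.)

"song no", 4 times

Bigram frequencies (highest first):
  song no: 4
  no song: 3
  no stone: 3
  stone think: 3
  song think: 2
  think no: 2
  … (7 more, each ≤ 2)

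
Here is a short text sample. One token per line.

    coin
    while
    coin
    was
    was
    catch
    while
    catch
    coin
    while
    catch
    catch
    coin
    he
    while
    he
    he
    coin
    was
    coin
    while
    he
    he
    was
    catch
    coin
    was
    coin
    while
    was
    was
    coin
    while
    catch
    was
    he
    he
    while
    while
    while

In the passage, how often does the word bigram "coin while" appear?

Scanning the 39 overlapping bigram windows for "coin while":
  position 1–2: coin while
  position 9–10: coin while
  position 20–21: coin while
  position 28–29: coin while
  position 32–33: coin while

5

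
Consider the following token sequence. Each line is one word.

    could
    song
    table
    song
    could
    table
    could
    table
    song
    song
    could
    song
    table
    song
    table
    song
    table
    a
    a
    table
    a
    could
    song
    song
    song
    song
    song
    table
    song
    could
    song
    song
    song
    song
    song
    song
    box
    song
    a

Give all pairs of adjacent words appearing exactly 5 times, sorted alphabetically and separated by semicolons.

song table; table song

Bigram counts meeting the condition (exactly 5 times):
  song table: 5
  table song: 5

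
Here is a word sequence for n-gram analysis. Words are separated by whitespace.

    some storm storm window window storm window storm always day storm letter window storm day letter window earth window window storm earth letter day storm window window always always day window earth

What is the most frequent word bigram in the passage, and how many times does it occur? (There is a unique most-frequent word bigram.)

Bigram frequencies (highest first):
  window storm: 4
  storm window: 3
  window window: 3
  always day: 2
  day storm: 2
  letter window: 2
  … (14 more, each ≤ 2)

"window storm", 4 times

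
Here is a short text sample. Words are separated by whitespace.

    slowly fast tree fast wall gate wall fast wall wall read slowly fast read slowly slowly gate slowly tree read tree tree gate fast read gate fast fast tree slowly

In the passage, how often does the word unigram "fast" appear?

Scanning the 30 tokens for "fast":
  position 2: fast
  position 4: fast
  position 8: fast
  position 13: fast
  position 24: fast
  position 27: fast
  position 28: fast

7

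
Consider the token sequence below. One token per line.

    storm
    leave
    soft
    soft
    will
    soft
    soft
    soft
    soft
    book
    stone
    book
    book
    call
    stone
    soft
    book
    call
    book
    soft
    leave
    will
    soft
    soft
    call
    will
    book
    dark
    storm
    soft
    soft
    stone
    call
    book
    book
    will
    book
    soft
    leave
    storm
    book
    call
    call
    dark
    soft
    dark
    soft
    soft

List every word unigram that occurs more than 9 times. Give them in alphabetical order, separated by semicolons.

book; soft

Unigram counts meeting the condition (more than 9 times):
  book: 10
  soft: 16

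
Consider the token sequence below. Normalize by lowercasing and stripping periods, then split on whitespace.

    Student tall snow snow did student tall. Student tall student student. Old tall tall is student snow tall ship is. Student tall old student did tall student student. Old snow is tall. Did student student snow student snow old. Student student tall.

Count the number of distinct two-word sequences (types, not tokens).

26

42 tokens → 41 bigram windows in total.
Repeated bigrams (each contributes count−1 duplicates):
  student tall: 5
  student student: 4
  student snow: 3
  tall student: 3
  did student: 2
  is student: 2
  old student: 2
  student old: 2
15 duplicate windows → 41 − 15 = 26 distinct.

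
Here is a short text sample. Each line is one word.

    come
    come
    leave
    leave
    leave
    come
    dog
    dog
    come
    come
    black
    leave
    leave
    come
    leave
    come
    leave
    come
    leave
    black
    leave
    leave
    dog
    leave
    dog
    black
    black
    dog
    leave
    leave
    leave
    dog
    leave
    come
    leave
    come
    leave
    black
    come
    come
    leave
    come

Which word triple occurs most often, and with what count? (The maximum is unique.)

Trigram frequencies (highest first):
  leave come leave: 5
  come leave come: 4
  come come leave: 2
  leave leave leave: 2
  leave leave come: 2
  black leave leave: 2
  … (20 more, each ≤ 2)

"leave come leave", 5 times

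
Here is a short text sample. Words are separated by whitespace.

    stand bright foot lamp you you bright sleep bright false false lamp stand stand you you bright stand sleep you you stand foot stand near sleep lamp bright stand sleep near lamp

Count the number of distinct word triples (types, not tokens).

28

32 tokens → 30 trigram windows in total.
Repeated trigrams (each contributes count−1 duplicates):
  bright stand sleep: 2
  you you bright: 2
2 duplicate windows → 30 − 2 = 28 distinct.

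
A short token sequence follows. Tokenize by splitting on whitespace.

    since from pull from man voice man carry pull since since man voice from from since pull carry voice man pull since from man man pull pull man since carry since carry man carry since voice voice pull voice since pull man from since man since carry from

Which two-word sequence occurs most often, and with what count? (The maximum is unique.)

Bigram frequencies (highest first):
  since carry: 3
  since from: 2
  from man: 2
  man voice: 2
  voice man: 2
  man carry: 2
  … (26 more, each ≤ 2)

"since carry", 3 times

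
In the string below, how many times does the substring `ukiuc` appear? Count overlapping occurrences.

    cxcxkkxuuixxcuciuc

Sliding a length-5 window over the 18 characters (14 positions):
  (no match at any position)

0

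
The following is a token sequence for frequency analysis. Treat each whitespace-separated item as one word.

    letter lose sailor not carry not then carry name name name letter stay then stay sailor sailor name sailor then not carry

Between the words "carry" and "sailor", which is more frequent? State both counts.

"sailor" (4 vs 3)

"carry": 3 occurrences
"sailor": 4 occurrences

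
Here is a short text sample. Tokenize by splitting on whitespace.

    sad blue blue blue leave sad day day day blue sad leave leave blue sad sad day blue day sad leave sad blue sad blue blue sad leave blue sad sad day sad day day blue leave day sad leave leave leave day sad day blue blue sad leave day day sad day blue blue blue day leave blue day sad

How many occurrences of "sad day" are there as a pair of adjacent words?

Scanning the 60 overlapping bigram windows for "sad day":
  position 6–7: sad day
  position 16–17: sad day
  position 31–32: sad day
  position 33–34: sad day
  position 44–45: sad day
  position 52–53: sad day

6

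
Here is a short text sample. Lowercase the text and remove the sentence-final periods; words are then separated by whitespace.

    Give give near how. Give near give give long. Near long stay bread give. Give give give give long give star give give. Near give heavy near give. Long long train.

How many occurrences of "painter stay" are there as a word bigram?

Scanning the 30 overlapping bigram windows for "painter stay":
  (none found)

0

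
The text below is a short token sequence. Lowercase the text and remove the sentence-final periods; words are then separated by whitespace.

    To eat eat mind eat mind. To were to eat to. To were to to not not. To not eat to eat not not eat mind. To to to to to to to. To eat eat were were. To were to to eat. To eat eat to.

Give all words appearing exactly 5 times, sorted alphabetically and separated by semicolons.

Unigram counts meeting the condition (exactly 5 times):
  not: 5
  were: 5

not; were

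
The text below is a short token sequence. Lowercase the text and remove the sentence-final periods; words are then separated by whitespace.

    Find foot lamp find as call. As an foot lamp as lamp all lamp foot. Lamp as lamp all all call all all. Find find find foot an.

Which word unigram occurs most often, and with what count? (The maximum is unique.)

"lamp", 6 times

Unigram frequencies (highest first):
  lamp: 6
  find: 5
  all: 5
  foot: 4
  as: 4
  call: 2
  … (1 more, each ≤ 2)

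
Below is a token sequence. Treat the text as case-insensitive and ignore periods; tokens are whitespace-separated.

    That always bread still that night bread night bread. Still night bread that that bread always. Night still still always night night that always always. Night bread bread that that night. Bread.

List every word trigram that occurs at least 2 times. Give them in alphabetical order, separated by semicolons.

bread that that; that night bread

Trigram counts meeting the condition (at least 2 times):
  bread that that: 2
  that night bread: 2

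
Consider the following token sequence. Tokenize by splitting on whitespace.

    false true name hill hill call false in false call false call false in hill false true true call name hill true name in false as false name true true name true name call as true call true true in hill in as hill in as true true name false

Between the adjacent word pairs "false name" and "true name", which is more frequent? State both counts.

"true name" (5 vs 1)

"false name": 1 occurrence
"true name": 5 occurrences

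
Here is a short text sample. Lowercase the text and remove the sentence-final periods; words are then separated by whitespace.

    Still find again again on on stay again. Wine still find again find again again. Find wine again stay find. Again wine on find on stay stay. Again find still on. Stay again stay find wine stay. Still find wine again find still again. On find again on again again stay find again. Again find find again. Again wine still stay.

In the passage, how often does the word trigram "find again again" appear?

4

Scanning the 59 overlapping trigram windows for "find again again":
  position 2–4: find again again
  position 13–15: find again again
  position 52–54: find again again
  position 56–58: find again again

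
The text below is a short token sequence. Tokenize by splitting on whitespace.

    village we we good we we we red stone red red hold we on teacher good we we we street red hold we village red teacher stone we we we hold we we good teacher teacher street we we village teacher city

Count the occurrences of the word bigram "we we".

Scanning the 41 overlapping bigram windows for "we we":
  position 2–3: we we
  position 5–6: we we
  position 6–7: we we
  position 17–18: we we
  position 18–19: we we
  position 28–29: we we
  position 29–30: we we
  position 32–33: we we
  position 38–39: we we

9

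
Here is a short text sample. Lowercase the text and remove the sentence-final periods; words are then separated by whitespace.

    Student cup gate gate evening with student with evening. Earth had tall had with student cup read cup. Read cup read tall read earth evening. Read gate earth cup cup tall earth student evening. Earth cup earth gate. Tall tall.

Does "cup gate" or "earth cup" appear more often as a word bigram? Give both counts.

"cup gate": 1 occurrence
"earth cup": 2 occurrences

"earth cup" (2 vs 1)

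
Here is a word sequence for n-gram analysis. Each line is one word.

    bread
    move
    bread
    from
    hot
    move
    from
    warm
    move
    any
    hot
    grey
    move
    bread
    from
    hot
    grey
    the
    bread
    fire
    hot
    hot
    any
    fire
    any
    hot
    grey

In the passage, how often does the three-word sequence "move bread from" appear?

2

Scanning the 25 overlapping trigram windows for "move bread from":
  position 2–4: move bread from
  position 13–15: move bread from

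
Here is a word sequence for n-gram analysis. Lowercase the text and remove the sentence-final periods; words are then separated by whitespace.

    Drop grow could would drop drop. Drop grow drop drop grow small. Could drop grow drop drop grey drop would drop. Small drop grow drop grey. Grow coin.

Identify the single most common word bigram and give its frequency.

Bigram frequencies (highest first):
  drop grow: 5
  drop drop: 4
  grow drop: 3
  would drop: 2
  drop grey: 2
  grow could: 1
  … (10 more, each ≤ 1)

"drop grow", 5 times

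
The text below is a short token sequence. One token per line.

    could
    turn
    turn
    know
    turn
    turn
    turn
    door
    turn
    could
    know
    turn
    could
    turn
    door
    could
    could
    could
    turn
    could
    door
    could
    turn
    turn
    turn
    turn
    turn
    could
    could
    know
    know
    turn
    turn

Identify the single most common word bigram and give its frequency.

"turn turn", 8 times

Bigram frequencies (highest first):
  turn turn: 8
  could turn: 4
  turn could: 4
  know turn: 3
  could could: 3
  turn door: 2
  … (6 more, each ≤ 2)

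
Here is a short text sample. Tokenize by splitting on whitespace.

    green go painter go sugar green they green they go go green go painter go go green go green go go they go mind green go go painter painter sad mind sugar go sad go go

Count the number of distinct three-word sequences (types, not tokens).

28

36 tokens → 34 trigram windows in total.
Repeated trigrams (each contributes count−1 duplicates):
  go green go: 3
  go go green: 2
  go painter go: 2
  green go go: 2
  green go painter: 2
6 duplicate windows → 34 − 6 = 28 distinct.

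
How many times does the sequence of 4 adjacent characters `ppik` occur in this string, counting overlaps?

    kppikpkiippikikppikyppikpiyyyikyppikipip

5

Sliding a length-4 window over the 40 characters (37 positions):
  position 2–5: ppik
  position 10–13: ppik
  position 16–19: ppik
  position 21–24: ppik
  position 33–36: ppik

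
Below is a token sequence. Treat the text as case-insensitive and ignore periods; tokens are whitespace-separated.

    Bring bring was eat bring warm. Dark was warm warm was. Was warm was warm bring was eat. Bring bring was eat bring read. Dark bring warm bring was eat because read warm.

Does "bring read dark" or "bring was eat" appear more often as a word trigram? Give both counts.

"bring was eat" (4 vs 1)

"bring read dark": 1 occurrence
"bring was eat": 4 occurrences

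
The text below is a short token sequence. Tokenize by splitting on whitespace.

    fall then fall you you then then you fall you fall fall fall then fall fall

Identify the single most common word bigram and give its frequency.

Bigram frequencies (highest first):
  fall fall: 3
  fall then: 2
  then fall: 2
  fall you: 2
  you fall: 2
  you you: 1
  … (3 more, each ≤ 1)

"fall fall", 3 times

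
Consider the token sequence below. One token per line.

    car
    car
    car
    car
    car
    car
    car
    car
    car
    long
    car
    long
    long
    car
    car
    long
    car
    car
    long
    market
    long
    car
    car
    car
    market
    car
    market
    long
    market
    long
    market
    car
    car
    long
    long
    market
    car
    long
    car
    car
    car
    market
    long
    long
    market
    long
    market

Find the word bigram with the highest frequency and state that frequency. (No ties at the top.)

Bigram frequencies (highest first):
  car car: 15
  car long: 6
  long market: 6
  long car: 5
  market long: 5
  long long: 3
  … (2 more, each ≤ 3)

"car car", 15 times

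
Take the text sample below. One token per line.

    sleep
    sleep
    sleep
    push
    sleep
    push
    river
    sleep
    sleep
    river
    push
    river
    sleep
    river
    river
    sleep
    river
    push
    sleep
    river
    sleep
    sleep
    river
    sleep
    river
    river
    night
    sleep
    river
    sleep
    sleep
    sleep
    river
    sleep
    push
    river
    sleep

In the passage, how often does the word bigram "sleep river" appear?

Scanning the 36 overlapping bigram windows for "sleep river":
  position 9–10: sleep river
  position 13–14: sleep river
  position 16–17: sleep river
  position 19–20: sleep river
  position 22–23: sleep river
  position 24–25: sleep river
  position 28–29: sleep river
  position 32–33: sleep river

8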